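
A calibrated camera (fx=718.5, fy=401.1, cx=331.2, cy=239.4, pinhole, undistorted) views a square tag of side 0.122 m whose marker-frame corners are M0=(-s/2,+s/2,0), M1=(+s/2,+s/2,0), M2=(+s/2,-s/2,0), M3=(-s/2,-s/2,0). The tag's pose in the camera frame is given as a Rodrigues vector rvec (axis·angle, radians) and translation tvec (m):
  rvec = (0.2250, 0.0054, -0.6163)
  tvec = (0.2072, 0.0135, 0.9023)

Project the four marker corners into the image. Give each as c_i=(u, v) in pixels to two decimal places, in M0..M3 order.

Intrinsics K: fx=718.5, fy=401.1, cx=331.2, cy=239.4
Marker side s = 0.122 m; corners in marker frame (Z=0):
  M0 = (-0.0610, +0.0610, 0)
  M1 = (+0.0610, +0.0610, 0)
  M2 = (+0.0610, -0.0610, 0)
  M3 = (-0.0610, -0.0610, 0)
rvec = (0.2250, 0.0054, -0.6163), |rvec| = θ = 0.65611 rad = 37.592°
Rodrigues: sinθ=0.61004, 1−cosθ=0.20763; R = I + sinθ·[k]× + (1−cosθ)·[k]×²:
    [+0.81679 +0.57361 -0.06186]
    [-0.57244 +0.79239 -0.21081]
    [-0.07190 +0.20760 +0.97557]
t = (0.2072, 0.0135, 0.9023) m
M0: Pc = R·M0+t = (+0.19237, +0.09675, +0.91935); u = 718.5·(+0.19237)/0.91935 + 331.2 = 481.5401, v = 401.1·(+0.09675)/0.91935 + 239.4 = 281.6126
M1: Pc = R·M1+t = (+0.29201, +0.02692, +0.91058); u = 718.5·(+0.29201)/0.91058 + 331.2 = 561.6168, v = 401.1·(+0.02692)/0.91058 + 239.4 = 251.2566
M2: Pc = R·M2+t = (+0.22203, -0.06975, +0.88525); u = 718.5·(+0.22203)/0.88525 + 331.2 = 511.4104, v = 401.1·(-0.06975)/0.88525 + 239.4 = 207.7949
M3: Pc = R·M3+t = (+0.12239, +0.00008, +0.89402); u = 718.5·(+0.12239)/0.89402 + 331.2 = 429.5578, v = 401.1·(+0.00008)/0.89402 + 239.4 = 239.4373

c0=(481.54, 281.61) c1=(561.62, 251.26) c2=(511.41, 207.79) c3=(429.56, 239.44)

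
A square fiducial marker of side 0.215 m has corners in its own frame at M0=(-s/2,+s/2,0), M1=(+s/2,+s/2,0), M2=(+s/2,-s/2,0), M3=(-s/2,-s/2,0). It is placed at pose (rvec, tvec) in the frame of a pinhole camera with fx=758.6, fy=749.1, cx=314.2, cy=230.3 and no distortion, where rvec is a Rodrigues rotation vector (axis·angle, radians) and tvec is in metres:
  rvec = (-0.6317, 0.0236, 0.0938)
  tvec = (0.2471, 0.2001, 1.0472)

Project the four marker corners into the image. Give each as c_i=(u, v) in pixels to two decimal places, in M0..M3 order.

Intrinsics K: fx=758.6, fy=749.1, cx=314.2, cy=230.3
Marker side s = 0.215 m; corners in marker frame (Z=0):
  M0 = (-0.1075, +0.1075, 0)
  M1 = (+0.1075, +0.1075, 0)
  M2 = (+0.1075, -0.1075, 0)
  M3 = (-0.1075, -0.1075, 0)
rvec = (-0.6317, 0.0236, 0.0938), |rvec| = θ = 0.63906 rad = 36.616°
Rodrigues: sinθ=0.59644, 1−cosθ=0.19734; R = I + sinθ·[k]× + (1−cosθ)·[k]×²:
    [+0.99548 -0.09475 -0.00661]
    [+0.08034 +0.80292 +0.59064]
    [-0.05066 -0.58850 +0.80691]
t = (0.2471, 0.2001, 1.0472) m
M0: Pc = R·M0+t = (+0.12990, +0.27778, +0.98938); u = 758.6·(+0.12990)/0.98938 + 314.2 = 413.8001, v = 749.1·(+0.27778)/0.98938 + 230.3 = 440.6165
M1: Pc = R·M1+t = (+0.34393, +0.29505, +0.97849); u = 758.6·(+0.34393)/0.97849 + 314.2 = 580.8396, v = 749.1·(+0.29505)/0.97849 + 230.3 = 456.1814
M2: Pc = R·M2+t = (+0.36430, +0.12242, +1.10502); u = 758.6·(+0.36430)/1.10502 + 314.2 = 564.2932, v = 749.1·(+0.12242)/1.10502 + 230.3 = 313.2909
M3: Pc = R·M3+t = (+0.15027, +0.10515, +1.11591); u = 758.6·(+0.15027)/1.11591 + 314.2 = 416.3551, v = 749.1·(+0.10515)/1.11591 + 230.3 = 300.8855

c0=(413.80, 440.62) c1=(580.84, 456.18) c2=(564.29, 313.29) c3=(416.36, 300.89)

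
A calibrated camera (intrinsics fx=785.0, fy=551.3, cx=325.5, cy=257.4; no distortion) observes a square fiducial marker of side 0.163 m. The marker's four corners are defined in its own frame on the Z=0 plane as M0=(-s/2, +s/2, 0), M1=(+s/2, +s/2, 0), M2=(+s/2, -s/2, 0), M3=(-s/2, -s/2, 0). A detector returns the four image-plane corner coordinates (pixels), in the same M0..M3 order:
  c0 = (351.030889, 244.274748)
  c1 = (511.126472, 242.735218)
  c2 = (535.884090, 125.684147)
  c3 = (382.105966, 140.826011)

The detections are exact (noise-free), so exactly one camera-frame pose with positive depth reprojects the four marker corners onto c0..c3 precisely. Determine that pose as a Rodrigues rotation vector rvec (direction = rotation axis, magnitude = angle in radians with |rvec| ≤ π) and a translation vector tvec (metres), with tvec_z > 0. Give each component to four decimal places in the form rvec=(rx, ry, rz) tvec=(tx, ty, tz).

rvec=(-0.3467, 0.6108, 0.1132) tvec=(0.1079, -0.0942, 0.7369)

Intrinsics K: fx=785.0, fy=551.3, cx=325.5, cy=257.4
Marker side s = 0.163 m; corners in marker frame (Z=0):
  M0 = (-0.0815, +0.0815, 0)
  M1 = (+0.0815, +0.0815, 0)
  M2 = (+0.0815, -0.0815, 0)
  M3 = (-0.0815, -0.0815, 0)
Detected image corners:
  c0 = (351.030889, 244.274748) px
  c1 = (511.126472, 242.735218) px
  c2 = (535.884090, 125.684147) px
  c3 = (382.105966, 140.826011) px
Planar DLT: solve 8×8 A·h = b for H (H[2,2]=1):
  H  [+612.31323 -344.65208 +440.44913]
  H  [-200.58573 +600.83913 +186.90943]
  H  [-0.78618 -0.38681 +1.00000]
B = K⁻¹H; ‖b₁‖=1.356959, ‖b₂‖=1.356959; λ = 2/(‖b₁‖+‖b₂‖) = 0.736942, sign → tz>0 ⇒ λ=+0.736942
r₁ = λ·B[:,0] = (+0.81506,+0.00238,-0.57937); r₂ = λ·B[:,1] = (-0.20535,+0.93625,-0.28506)
r₃ = r₁×r₂ = (+0.54176,+0.35131,+0.76359); SVD([r₁ r₂ r₃]) → R = UVᵀ:
  R  [+0.81506 -0.20535 +0.54176]
  R  [+0.00238 +0.93625 +0.35131]
  R  [-0.57937 -0.28506 +0.76359]
t = (+0.10791, -0.09423, +0.73694) m
tr R = 2.514910; θ = arccos((tr R − 1)/2) = 0.711390 rad = 40.760°
axis k = ((R−Rᵀ)₃₂, (R−Rᵀ)₁₃, (R−Rᵀ)₂₁) / (2 sinθ) = (-0.487351, +0.858592, +0.159085)
rvec = θ·k = (-0.346697, +0.610794, +0.113171)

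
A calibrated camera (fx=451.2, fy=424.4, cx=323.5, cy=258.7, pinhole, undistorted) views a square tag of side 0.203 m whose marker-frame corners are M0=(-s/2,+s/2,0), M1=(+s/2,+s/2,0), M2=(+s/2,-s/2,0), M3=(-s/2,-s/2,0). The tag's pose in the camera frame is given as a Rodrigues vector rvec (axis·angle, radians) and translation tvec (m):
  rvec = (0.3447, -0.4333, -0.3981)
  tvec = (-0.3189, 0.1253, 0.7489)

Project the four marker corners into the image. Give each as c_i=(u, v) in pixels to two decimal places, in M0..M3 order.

c0=(100.53, 403.54) c1=(211.61, 345.59) c2=(162.77, 254.52) c3=(33.34, 310.30)

Intrinsics K: fx=451.2, fy=424.4, cx=323.5, cy=258.7
Marker side s = 0.203 m; corners in marker frame (Z=0):
  M0 = (-0.1015, +0.1015, 0)
  M1 = (+0.1015, +0.1015, 0)
  M2 = (+0.1015, -0.1015, 0)
  M3 = (-0.1015, -0.1015, 0)
rvec = (0.3447, -0.4333, -0.3981), |rvec| = θ = 0.68195 rad = 39.073°
Rodrigues: sinθ=0.63031, 1−cosθ=0.22365; R = I + sinθ·[k]× + (1−cosθ)·[k]×²:
    [+0.83349 +0.29612 -0.46648]
    [-0.43978 +0.86664 -0.23564]
    [+0.33449 +0.40155 +0.85257]
t = (-0.3189, 0.1253, 0.7489) m
M0: Pc = R·M0+t = (-0.37344, +0.25790, +0.75571); u = 451.2·(-0.37344)/0.75571 + 323.5 = 100.5335, v = 424.4·(+0.25790)/0.75571 + 258.7 = 403.5361
M1: Pc = R·M1+t = (-0.20424, +0.16863, +0.82361); u = 451.2·(-0.20424)/0.82361 + 323.5 = 211.6083, v = 424.4·(+0.16863)/0.82361 + 258.7 = 345.5918
M2: Pc = R·M2+t = (-0.26436, -0.00730, +0.74209); u = 451.2·(-0.26436)/0.74209 + 323.5 = 162.7681, v = 424.4·(-0.00730)/0.74209 + 258.7 = 254.5241
M3: Pc = R·M3+t = (-0.43356, +0.08197, +0.67419); u = 451.2·(-0.43356)/0.67419 + 323.5 = 33.3444, v = 424.4·(+0.08197)/0.67419 + 258.7 = 310.3023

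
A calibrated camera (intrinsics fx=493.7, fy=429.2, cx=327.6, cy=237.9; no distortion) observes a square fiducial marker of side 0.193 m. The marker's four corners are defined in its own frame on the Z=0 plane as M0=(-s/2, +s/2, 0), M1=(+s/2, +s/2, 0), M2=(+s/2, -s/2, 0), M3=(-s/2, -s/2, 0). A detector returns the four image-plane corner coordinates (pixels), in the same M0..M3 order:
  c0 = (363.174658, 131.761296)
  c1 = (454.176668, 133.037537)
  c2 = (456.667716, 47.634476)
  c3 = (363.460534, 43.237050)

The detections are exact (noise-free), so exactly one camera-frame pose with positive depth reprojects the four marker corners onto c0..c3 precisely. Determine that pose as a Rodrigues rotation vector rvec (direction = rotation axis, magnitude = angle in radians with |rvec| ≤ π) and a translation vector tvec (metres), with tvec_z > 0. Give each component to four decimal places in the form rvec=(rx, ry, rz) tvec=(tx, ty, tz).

rvec=(0.1245, -0.1820, -0.0176) tvec=(0.1650, -0.3412, 0.9867)

Intrinsics K: fx=493.7, fy=429.2, cx=327.6, cy=237.9
Marker side s = 0.193 m; corners in marker frame (Z=0):
  M0 = (-0.0965, +0.0965, 0)
  M1 = (+0.0965, +0.0965, 0)
  M2 = (+0.0965, -0.0965, 0)
  M3 = (-0.0965, -0.0965, 0)
Detected image corners:
  c0 = (363.174658, 131.761296) px
  c1 = (454.176668, 133.037537) px
  c2 = (456.667716, 47.634476) px
  c3 = (363.460534, 43.237050) px
Planar DLT: solve 8×8 A·h = b for H (H[2,2]=1):
  H  [+551.59007 +44.61090 +410.16944]
  H  [+30.76721 +461.72113 +89.47450]
  H  [+0.18183 +0.12679 +1.00000]
B = K⁻¹H; ‖b₁‖=1.013474, ‖b₂‖=1.013474; λ = 2/(‖b₁‖+‖b₂‖) = 0.986705, sign → tz>0 ⇒ λ=+0.986705
r₁ = λ·B[:,0] = (+0.98336,-0.02871,+0.17941); r₂ = λ·B[:,1] = (+0.00614,+0.99212,+0.12511)
r₃ = r₁×r₂ = (-0.18159,-0.12192,+0.97579); SVD([r₁ r₂ r₃]) → R = UVᵀ:
  R  [+0.98336 +0.00614 -0.18159]
  R  [-0.02871 +0.99212 -0.12192]
  R  [+0.17941 +0.12511 +0.97579]
t = (+0.16502, -0.34122, +0.98671) m
tr R = 2.951267; θ = arccos((tr R − 1)/2) = 0.221206 rad = 12.674°
axis k = ((R−Rᵀ)₃₂, (R−Rᵀ)₁₃, (R−Rᵀ)₂₁) / (2 sinθ) = (+0.562951, -0.822665, -0.079429)
rvec = θ·k = (+0.124528, -0.181979, -0.017570)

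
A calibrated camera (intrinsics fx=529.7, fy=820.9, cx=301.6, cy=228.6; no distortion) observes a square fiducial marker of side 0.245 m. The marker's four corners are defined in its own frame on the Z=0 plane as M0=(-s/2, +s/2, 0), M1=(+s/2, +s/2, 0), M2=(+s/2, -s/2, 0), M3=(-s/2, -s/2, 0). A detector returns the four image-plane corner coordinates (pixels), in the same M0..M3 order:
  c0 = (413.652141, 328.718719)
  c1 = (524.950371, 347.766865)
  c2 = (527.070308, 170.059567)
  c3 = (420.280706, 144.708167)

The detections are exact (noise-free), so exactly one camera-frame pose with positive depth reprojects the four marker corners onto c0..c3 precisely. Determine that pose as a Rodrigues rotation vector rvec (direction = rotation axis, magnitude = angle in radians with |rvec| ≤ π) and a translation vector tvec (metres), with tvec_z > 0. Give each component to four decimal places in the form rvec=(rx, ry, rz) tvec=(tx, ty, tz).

rvec=(-0.1693, -0.1892, 0.1108) tvec=(0.3533, 0.0235, 1.0944)

Intrinsics K: fx=529.7, fy=820.9, cx=301.6, cy=228.6
Marker side s = 0.245 m; corners in marker frame (Z=0):
  M0 = (-0.1225, +0.1225, 0)
  M1 = (+0.1225, +0.1225, 0)
  M2 = (+0.1225, -0.1225, 0)
  M3 = (-0.1225, -0.1225, 0)
Detected image corners:
  c0 = (413.652141, 328.718719) px
  c1 = (524.950371, 347.766865) px
  c2 = (527.070308, 170.059567) px
  c3 = (420.280706, 144.708167) px
Planar DLT: solve 8×8 A·h = b for H (H[2,2]=1):
  H  [+521.35495 -94.17384 +472.61497]
  H  [+131.05456 +697.73457 +246.23641]
  H  [+0.16217 -0.16226 +1.00000]
B = K⁻¹H; ‖b₁‖=0.913734, ‖b₂‖=0.913734; λ = 2/(‖b₁‖+‖b₂‖) = 1.094410, sign → tz>0 ⇒ λ=+1.094410
r₁ = λ·B[:,0] = (+0.97612,+0.12530,+0.17748); r₂ = λ·B[:,1] = (-0.09346,+0.97966,-0.17758)
r₃ = r₁×r₂ = (-0.19612,+0.15675,+0.96797); SVD([r₁ r₂ r₃]) → R = UVᵀ:
  R  [+0.97612 -0.09346 -0.19612]
  R  [+0.12530 +0.97966 +0.15675]
  R  [+0.17748 -0.17758 +0.96797]
t = (+0.35333, +0.02351, +1.09441) m
tr R = 2.923745; θ = arccos((tr R − 1)/2) = 0.277027 rad = 15.872°
axis k = ((R−Rᵀ)₃₂, (R−Rᵀ)₁₃, (R−Rᵀ)₂₁) / (2 sinθ) = (-0.611200, -0.683000, +0.399931)
rvec = θ·k = (-0.169319, -0.189210, +0.110792)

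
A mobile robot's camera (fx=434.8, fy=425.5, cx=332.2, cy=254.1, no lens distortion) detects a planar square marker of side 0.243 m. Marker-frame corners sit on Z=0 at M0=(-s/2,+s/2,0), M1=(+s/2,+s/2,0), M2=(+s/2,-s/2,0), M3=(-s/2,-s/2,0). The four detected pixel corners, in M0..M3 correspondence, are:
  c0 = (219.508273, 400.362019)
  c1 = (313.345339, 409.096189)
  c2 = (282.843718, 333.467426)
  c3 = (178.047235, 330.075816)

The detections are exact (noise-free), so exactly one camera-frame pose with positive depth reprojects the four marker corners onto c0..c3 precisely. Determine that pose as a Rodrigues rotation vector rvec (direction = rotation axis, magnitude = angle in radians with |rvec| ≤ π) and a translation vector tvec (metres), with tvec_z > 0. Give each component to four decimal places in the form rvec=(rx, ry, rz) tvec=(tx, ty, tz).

Intrinsics K: fx=434.8, fy=425.5, cx=332.2, cy=254.1
Marker side s = 0.243 m; corners in marker frame (Z=0):
  M0 = (-0.1215, +0.1215, 0)
  M1 = (+0.1215, +0.1215, 0)
  M2 = (+0.1215, -0.1215, 0)
  M3 = (-0.1215, -0.1215, 0)
Detected image corners:
  c0 = (219.508273, 400.362019) px
  c1 = (313.345339, 409.096189) px
  c2 = (282.843718, 333.467426) px
  c3 = (178.047235, 330.075816) px
Planar DLT: solve 8×8 A·h = b for H (H[2,2]=1):
  H  [+320.26295 +293.31313 +247.59623]
  H  [-103.01973 +513.63786 +370.69566]
  H  [-0.34961 +0.58077 +1.00000]
B = K⁻¹H; ‖b₁‖=1.063361, ‖b₂‖=1.063361; λ = 2/(‖b₁‖+‖b₂‖) = 0.940414, sign → tz>0 ⇒ λ=+0.940414
r₁ = λ·B[:,0] = (+0.94389,-0.03135,-0.32878); r₂ = λ·B[:,1] = (+0.21711,+0.80905,+0.54616)
r₃ = r₁×r₂ = (+0.24888,-0.58690,+0.77046); SVD([r₁ r₂ r₃]) → R = UVᵀ:
  R  [+0.94389 +0.21711 +0.24888]
  R  [-0.03135 +0.80905 -0.58690]
  R  [-0.32878 +0.54616 +0.77046]
t = (-0.18299, +0.25769, +0.94041) m
tr R = 2.523399; θ = arccos((tr R − 1)/2) = 0.704864 rad = 40.386°
axis k = ((R−Rᵀ)₃₂, (R−Rᵀ)₁₃, (R−Rᵀ)₂₁) / (2 sinθ) = (+0.874369, +0.445777, -0.191732)
rvec = θ·k = (+0.616312, +0.314212, -0.135145)

rvec=(0.6163, 0.3142, -0.1351) tvec=(-0.1830, 0.2577, 0.9404)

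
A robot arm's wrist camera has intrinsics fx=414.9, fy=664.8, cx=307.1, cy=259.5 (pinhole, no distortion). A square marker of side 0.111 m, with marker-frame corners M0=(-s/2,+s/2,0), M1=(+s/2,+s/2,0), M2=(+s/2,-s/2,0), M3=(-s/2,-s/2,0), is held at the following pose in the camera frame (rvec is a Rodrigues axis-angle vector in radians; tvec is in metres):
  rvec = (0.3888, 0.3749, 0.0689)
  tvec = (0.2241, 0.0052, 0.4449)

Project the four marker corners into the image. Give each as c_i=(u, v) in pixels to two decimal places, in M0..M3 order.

c0=(454.90, 326.50) c1=(563.22, 354.77) c2=(589.47, 196.25) c3=(468.49, 178.92)

Intrinsics K: fx=414.9, fy=664.8, cx=307.1, cy=259.5
Marker side s = 0.111 m; corners in marker frame (Z=0):
  M0 = (-0.0555, +0.0555, 0)
  M1 = (+0.0555, +0.0555, 0)
  M2 = (+0.0555, -0.0555, 0)
  M3 = (-0.0555, -0.0555, 0)
rvec = (0.3888, 0.3749, 0.0689), |rvec| = θ = 0.54448 rad = 31.197°
Rodrigues: sinθ=0.51798, 1−cosθ=0.14461; R = I + sinθ·[k]× + (1−cosθ)·[k]×²:
    [+0.92913 +0.00555 +0.36972]
    [+0.13664 +0.92395 -0.35727]
    [-0.34358 +0.38247 +0.85771]
t = (0.2241, 0.0052, 0.4449) m
M0: Pc = R·M0+t = (+0.17284, +0.04890, +0.48520); u = 414.9·(+0.17284)/0.48520 + 307.1 = 454.8999, v = 664.8·(+0.04890)/0.48520 + 259.5 = 326.4951
M1: Pc = R·M1+t = (+0.27597, +0.06406, +0.44706); u = 414.9·(+0.27597)/0.44706 + 307.1 = 563.2230, v = 664.8·(+0.06406)/0.44706 + 259.5 = 354.7651
M2: Pc = R·M2+t = (+0.27536, -0.03850, +0.40460); u = 414.9·(+0.27536)/0.40460 + 307.1 = 589.4656, v = 664.8·(-0.03850)/0.40460 + 259.5 = 196.2484
M3: Pc = R·M3+t = (+0.17223, -0.05366, +0.44274); u = 414.9·(+0.17223)/0.44274 + 307.1 = 468.4949, v = 664.8·(-0.05366)/0.44274 + 259.5 = 178.9222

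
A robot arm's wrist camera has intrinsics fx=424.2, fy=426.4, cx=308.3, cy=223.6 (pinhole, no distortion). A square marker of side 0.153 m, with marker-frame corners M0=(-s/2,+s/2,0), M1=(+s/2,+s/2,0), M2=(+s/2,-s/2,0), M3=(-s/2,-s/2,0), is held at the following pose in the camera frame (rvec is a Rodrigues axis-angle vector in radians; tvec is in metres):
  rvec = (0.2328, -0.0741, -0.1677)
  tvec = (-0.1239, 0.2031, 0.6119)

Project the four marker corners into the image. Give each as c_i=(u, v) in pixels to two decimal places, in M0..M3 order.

c0=(181.45, 421.04) c1=(283.75, 400.59) c2=(265.27, 306.62) c3=(156.46, 327.00)

Intrinsics K: fx=424.2, fy=426.4, cx=308.3, cy=223.6
Marker side s = 0.153 m; corners in marker frame (Z=0):
  M0 = (-0.0765, +0.0765, 0)
  M1 = (+0.0765, +0.0765, 0)
  M2 = (+0.0765, -0.0765, 0)
  M3 = (-0.0765, -0.0765, 0)
rvec = (0.2328, -0.0741, -0.1677), |rvec| = θ = 0.29633 rad = 16.978°
Rodrigues: sinθ=0.29201, 1−cosθ=0.04358; R = I + sinθ·[k]× + (1−cosθ)·[k]×²:
    [+0.98332 +0.15669 -0.09240]
    [-0.17382 +0.95914 -0.22324]
    [+0.05364 +0.23558 +0.97037]
t = (-0.1239, 0.2031, 0.6119) m
M0: Pc = R·M0+t = (-0.18714, +0.28977, +0.62582); u = 424.2·(-0.18714)/0.62582 + 308.3 = 181.4527, v = 426.4·(+0.28977)/0.62582 + 223.6 = 421.0353
M1: Pc = R·M1+t = (-0.03669, +0.26318, +0.63403); u = 424.2·(-0.03669)/0.63403 + 308.3 = 283.7527, v = 426.4·(+0.26318)/0.63403 + 223.6 = 400.5941
M2: Pc = R·M2+t = (-0.06066, +0.11643, +0.59798); u = 424.2·(-0.06066)/0.59798 + 308.3 = 265.2662, v = 426.4·(+0.11643)/0.59798 + 223.6 = 306.6211
M3: Pc = R·M3+t = (-0.21111, +0.14302, +0.58977); u = 424.2·(-0.21111)/0.58977 + 308.3 = 156.4570, v = 426.4·(+0.14302)/0.58977 + 223.6 = 327.0038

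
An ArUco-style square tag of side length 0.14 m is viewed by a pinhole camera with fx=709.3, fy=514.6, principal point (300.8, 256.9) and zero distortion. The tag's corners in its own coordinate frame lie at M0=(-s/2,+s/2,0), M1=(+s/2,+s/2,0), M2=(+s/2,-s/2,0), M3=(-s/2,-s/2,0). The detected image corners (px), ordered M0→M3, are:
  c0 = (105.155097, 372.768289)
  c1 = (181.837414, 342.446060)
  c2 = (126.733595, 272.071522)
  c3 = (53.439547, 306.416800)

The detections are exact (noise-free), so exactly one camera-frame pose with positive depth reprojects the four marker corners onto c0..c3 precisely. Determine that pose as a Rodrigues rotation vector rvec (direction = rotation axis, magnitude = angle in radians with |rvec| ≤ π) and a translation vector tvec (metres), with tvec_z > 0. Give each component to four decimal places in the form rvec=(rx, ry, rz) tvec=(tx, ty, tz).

rvec=(0.0897, 0.3991, -0.5163) tvec=(-0.2395, 0.1194, 0.9173)

Intrinsics K: fx=709.3, fy=514.6, cx=300.8, cy=256.9
Marker side s = 0.14 m; corners in marker frame (Z=0):
  M0 = (-0.0700, +0.0700, 0)
  M1 = (+0.0700, +0.0700, 0)
  M2 = (+0.0700, -0.0700, 0)
  M3 = (-0.0700, -0.0700, 0)
Detected image corners:
  c0 = (105.155097, 372.768289) px
  c1 = (181.837414, 342.446060) px
  c2 = (126.733595, 272.071522) px
  c3 = (53.439547, 306.416800) px
Planar DLT: solve 8×8 A·h = b for H (H[2,2]=1):
  H  [+485.55731 +379.09427 +115.63384]
  H  [-369.59587 +482.22572 +323.86891]
  H  [-0.42861 -0.01747 +1.00000]
B = K⁻¹H; ‖b₁‖=1.090177, ‖b₂‖=1.090177; λ = 2/(‖b₁‖+‖b₂‖) = 0.917282, sign → tz>0 ⇒ λ=+0.917282
r₁ = λ·B[:,0] = (+0.79466,-0.46254,-0.39315); r₂ = λ·B[:,1] = (+0.49705,+0.86757,-0.01603)
r₃ = r₁×r₂ = (+0.34850,-0.18268,+0.91933); SVD([r₁ r₂ r₃]) → R = UVᵀ:
  R  [+0.79466 +0.49705 +0.34850]
  R  [-0.46254 +0.86757 -0.18268]
  R  [-0.39315 -0.01603 +0.91933]
t = (-0.23946, +0.11937, +0.91728) m
tr R = 2.581569; θ = arccos((tr R − 1)/2) = 0.658706 rad = 37.741°
axis k = ((R−Rᵀ)₃₂, (R−Rᵀ)₁₃, (R−Rᵀ)₂₁) / (2 sinθ) = (+0.136136, +0.605836, -0.783855)
rvec = θ·k = (+0.089674, +0.399068, -0.516331)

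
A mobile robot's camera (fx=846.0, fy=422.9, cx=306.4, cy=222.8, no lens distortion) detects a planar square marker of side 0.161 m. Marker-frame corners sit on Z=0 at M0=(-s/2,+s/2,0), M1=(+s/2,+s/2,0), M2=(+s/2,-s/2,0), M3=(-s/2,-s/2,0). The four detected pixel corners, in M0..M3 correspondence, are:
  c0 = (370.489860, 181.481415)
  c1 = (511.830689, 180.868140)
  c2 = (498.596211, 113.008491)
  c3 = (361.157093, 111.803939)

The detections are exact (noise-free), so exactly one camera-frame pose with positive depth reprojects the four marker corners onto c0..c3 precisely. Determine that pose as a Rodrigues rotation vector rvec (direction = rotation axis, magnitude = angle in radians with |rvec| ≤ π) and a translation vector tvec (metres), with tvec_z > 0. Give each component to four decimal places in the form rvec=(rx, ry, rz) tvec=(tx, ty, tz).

Intrinsics K: fx=846.0, fy=422.9, cx=306.4, cy=222.8
Marker side s = 0.161 m; corners in marker frame (Z=0):
  M0 = (-0.0805, +0.0805, 0)
  M1 = (+0.0805, +0.0805, 0)
  M2 = (+0.0805, -0.0805, 0)
  M3 = (-0.0805, -0.0805, 0)
Detected image corners:
  c0 = (370.489860, 181.481415) px
  c1 = (511.830689, 180.868140) px
  c2 = (498.596211, 113.008491) px
  c3 = (361.157093, 111.803939) px
Planar DLT: solve 8×8 A·h = b for H (H[2,2]=1):
  H  [+937.45028 -11.29014 +436.35911]
  H  [+26.14047 +399.57753 +146.27426]
  H  [+0.16499 -0.18722 +1.00000]
B = K⁻¹H; ‖b₁‖=1.061543, ‖b₂‖=1.061543; λ = 2/(‖b₁‖+‖b₂‖) = 0.942025, sign → tz>0 ⇒ λ=+0.942025
r₁ = λ·B[:,0] = (+0.98756,-0.02366,+0.15543); r₂ = λ·B[:,1] = (+0.05130,+0.98299,-0.17636)
r₃ = r₁×r₂ = (-0.14861,+0.18214,+0.97198); SVD([r₁ r₂ r₃]) → R = UVᵀ:
  R  [+0.98756 +0.05130 -0.14861]
  R  [-0.02366 +0.98299 +0.18214]
  R  [+0.15543 -0.17636 +0.97198]
t = (+0.14471, -0.17046, +0.94203) m
tr R = 2.942529; θ = arccos((tr R − 1)/2) = 0.240309 rad = 13.769°
axis k = ((R−Rᵀ)₃₂, (R−Rᵀ)₁₃, (R−Rᵀ)₂₁) / (2 sinθ) = (-0.753150, -0.638723, -0.157472)
rvec = θ·k = (-0.180989, -0.153491, -0.037842)

rvec=(-0.1810, -0.1535, -0.0378) tvec=(0.1447, -0.1705, 0.9420)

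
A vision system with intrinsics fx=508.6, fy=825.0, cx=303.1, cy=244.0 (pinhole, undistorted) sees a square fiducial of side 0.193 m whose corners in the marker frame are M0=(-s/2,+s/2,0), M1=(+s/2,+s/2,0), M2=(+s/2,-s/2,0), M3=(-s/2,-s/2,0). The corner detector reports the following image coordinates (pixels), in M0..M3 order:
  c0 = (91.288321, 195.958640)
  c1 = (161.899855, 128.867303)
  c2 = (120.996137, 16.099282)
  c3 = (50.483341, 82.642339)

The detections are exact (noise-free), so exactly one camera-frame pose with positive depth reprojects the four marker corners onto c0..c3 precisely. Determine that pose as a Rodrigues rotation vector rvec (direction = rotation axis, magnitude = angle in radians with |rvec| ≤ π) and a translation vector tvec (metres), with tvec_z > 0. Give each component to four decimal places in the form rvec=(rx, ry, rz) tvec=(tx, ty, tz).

rvec=(-0.0241, -0.0131, -0.5349) tvec=(-0.4672, -0.2022, 1.2068)

Intrinsics K: fx=508.6, fy=825.0, cx=303.1, cy=244.0
Marker side s = 0.193 m; corners in marker frame (Z=0):
  M0 = (-0.0965, +0.0965, 0)
  M1 = (+0.0965, +0.0965, 0)
  M2 = (+0.0965, -0.0965, 0)
  M3 = (-0.0965, -0.0965, 0)
Detected image corners:
  c0 = (91.288321, 195.958640) px
  c1 = (161.899855, 128.867303) px
  c2 = (120.996137, 16.099282) px
  c3 = (50.483341, 82.642339) px
Planar DLT: solve 8×8 A·h = b for H (H[2,2]=1):
  H  [+367.25548 +209.95658 +106.18777]
  H  [-344.55633 +583.98865 +105.75323]
  H  [+0.01553 -0.01624 +1.00000]
B = K⁻¹H; ‖b₁‖=0.828650, ‖b₂‖=0.828650; λ = 2/(‖b₁‖+‖b₂‖) = 1.206783, sign → tz>0 ⇒ λ=+1.206783
r₁ = λ·B[:,0] = (+0.86024,-0.50955,+0.01874); r₂ = λ·B[:,1] = (+0.50986,+0.86004,-0.01960)
r₃ = r₁×r₂ = (-0.00613,+0.02642,+0.99963); SVD([r₁ r₂ r₃]) → R = UVᵀ:
  R  [+0.86024 +0.50986 -0.00613]
  R  [-0.50955 +0.86004 +0.02642]
  R  [+0.01874 -0.01960 +0.99963]
t = (-0.46722, -0.20222, +1.20678) m
tr R = 2.719906; θ = arccos((tr R − 1)/2) = 0.535619 rad = 30.689°
axis k = ((R−Rᵀ)₃₂, (R−Rᵀ)₁₃, (R−Rᵀ)₂₁) / (2 sinθ) = (-0.045082, -0.024367, -0.998686)
rvec = θ·k = (-0.024147, -0.013052, -0.534915)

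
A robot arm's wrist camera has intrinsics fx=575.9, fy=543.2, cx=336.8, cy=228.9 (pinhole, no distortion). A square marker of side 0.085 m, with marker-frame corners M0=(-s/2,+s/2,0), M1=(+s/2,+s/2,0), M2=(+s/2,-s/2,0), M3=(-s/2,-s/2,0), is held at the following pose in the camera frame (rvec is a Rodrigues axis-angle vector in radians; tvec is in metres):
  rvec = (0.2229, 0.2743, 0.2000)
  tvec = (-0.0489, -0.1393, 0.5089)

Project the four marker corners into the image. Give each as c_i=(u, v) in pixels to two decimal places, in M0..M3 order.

c0=(232.45, 117.91) c1=(318.92, 133.76) c2=(334.64, 39.31) c3=(244.01, 26.68)

Intrinsics K: fx=575.9, fy=543.2, cx=336.8, cy=228.9
Marker side s = 0.085 m; corners in marker frame (Z=0):
  M0 = (-0.0425, +0.0425, 0)
  M1 = (+0.0425, +0.0425, 0)
  M2 = (+0.0425, -0.0425, 0)
  M3 = (-0.0425, -0.0425, 0)
rvec = (0.2229, 0.2743, 0.2000), |rvec| = θ = 0.40611 rad = 23.268°
Rodrigues: sinθ=0.39504, 1−cosθ=0.08134; R = I + sinθ·[k]× + (1−cosθ)·[k]×²:
    [+0.94317 -0.16439 +0.28881]
    [+0.22470 +0.95577 -0.18977]
    [-0.24484 +0.24388 +0.93839]
t = (-0.0489, -0.1393, 0.5089) m
M0: Pc = R·M0+t = (-0.09597, -0.10823, +0.52967); u = 575.9·(-0.09597)/0.52967 + 336.8 = 232.4522, v = 543.2·(-0.10823)/0.52967 + 228.9 = 117.9059
M1: Pc = R·M1+t = (-0.01580, -0.08913, +0.50886); u = 575.9·(-0.01580)/0.50886 + 336.8 = 318.9159, v = 543.2·(-0.08913)/0.50886 + 228.9 = 133.7550
M2: Pc = R·M2+t = (-0.00183, -0.17037, +0.48813); u = 575.9·(-0.00183)/0.48813 + 336.8 = 334.6426, v = 543.2·(-0.17037)/0.48813 + 228.9 = 39.3085
M3: Pc = R·M3+t = (-0.08200, -0.18947, +0.50894); u = 575.9·(-0.08200)/0.50894 + 336.8 = 244.0140, v = 543.2·(-0.18947)/0.50894 + 228.9 = 26.6758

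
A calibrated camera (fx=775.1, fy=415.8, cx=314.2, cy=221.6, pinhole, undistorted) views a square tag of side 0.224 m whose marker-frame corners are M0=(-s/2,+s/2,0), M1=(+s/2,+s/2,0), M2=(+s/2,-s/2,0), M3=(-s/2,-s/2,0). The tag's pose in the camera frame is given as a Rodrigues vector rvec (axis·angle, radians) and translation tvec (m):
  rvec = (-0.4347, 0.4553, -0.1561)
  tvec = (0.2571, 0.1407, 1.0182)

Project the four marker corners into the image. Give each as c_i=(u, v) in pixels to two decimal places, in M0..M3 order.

Intrinsics K: fx=775.1, fy=415.8, cx=314.2, cy=221.6
Marker side s = 0.224 m; corners in marker frame (Z=0):
  M0 = (-0.1120, +0.1120, 0)
  M1 = (+0.1120, +0.1120, 0)
  M2 = (+0.1120, -0.1120, 0)
  M3 = (-0.1120, -0.1120, 0)
rvec = (-0.4347, 0.4553, -0.1561), |rvec| = θ = 0.64856 rad = 37.160°
Rodrigues: sinθ=0.60404, 1−cosθ=0.20305; R = I + sinθ·[k]× + (1−cosθ)·[k]×²:
    [+0.88817 +0.04985 +0.45680]
    [-0.24092 +0.89702 +0.37055]
    [-0.39129 -0.43917 +0.80872]
t = (0.2571, 0.1407, 1.0182) m
M0: Pc = R·M0+t = (+0.16321, +0.26815, +1.01284); u = 775.1·(+0.16321)/1.01284 + 314.2 = 439.0988, v = 415.8·(+0.26815)/1.01284 + 221.6 = 331.6835
M1: Pc = R·M1+t = (+0.36216, +0.21418, +0.92519); u = 775.1·(+0.36216)/0.92519 + 314.2 = 617.6068, v = 415.8·(+0.21418)/0.92519 + 221.6 = 317.8585
M2: Pc = R·M2+t = (+0.35099, +0.01325, +1.02356); u = 775.1·(+0.35099)/1.02356 + 314.2 = 579.9916, v = 415.8·(+0.01325)/1.02356 + 221.6 = 226.9826
M3: Pc = R·M3+t = (+0.15204, +0.06722, +1.11121); u = 775.1·(+0.15204)/1.11121 + 314.2 = 420.2535, v = 415.8·(+0.06722)/1.11121 + 221.6 = 246.7517

c0=(439.10, 331.68) c1=(617.61, 317.86) c2=(579.99, 226.98) c3=(420.25, 246.75)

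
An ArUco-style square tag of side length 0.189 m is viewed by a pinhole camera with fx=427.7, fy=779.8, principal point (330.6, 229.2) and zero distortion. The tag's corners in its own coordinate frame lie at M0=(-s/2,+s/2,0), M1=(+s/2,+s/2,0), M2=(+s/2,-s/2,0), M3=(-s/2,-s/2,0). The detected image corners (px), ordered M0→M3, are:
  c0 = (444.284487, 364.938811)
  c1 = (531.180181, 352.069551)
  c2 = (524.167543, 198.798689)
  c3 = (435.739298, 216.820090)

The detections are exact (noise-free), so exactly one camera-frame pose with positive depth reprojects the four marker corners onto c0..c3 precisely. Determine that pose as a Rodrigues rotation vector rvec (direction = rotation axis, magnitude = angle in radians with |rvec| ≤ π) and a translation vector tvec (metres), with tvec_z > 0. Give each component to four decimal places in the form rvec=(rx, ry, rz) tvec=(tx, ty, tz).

rvec=(0.1135, 0.1572, -0.1214) tvec=(0.3417, 0.0674, 0.9579)

Intrinsics K: fx=427.7, fy=779.8, cx=330.6, cy=229.2
Marker side s = 0.189 m; corners in marker frame (Z=0):
  M0 = (-0.0945, +0.0945, 0)
  M1 = (+0.0945, +0.0945, 0)
  M2 = (+0.0945, -0.0945, 0)
  M3 = (-0.0945, -0.0945, 0)
Detected image corners:
  c0 = (444.284487, 364.938811) px
  c1 = (531.180181, 352.069551) px
  c2 = (524.167543, 198.798689) px
  c3 = (435.739298, 216.820090) px
Planar DLT: solve 8×8 A·h = b for H (H[2,2]=1):
  H  [+381.58845 +93.27221 +483.17881]
  H  [-129.68255 +827.56841 +284.04672]
  H  [-0.16987 +0.10757 +1.00000]
B = K⁻¹H; ‖b₁‖=1.043999, ‖b₂‖=1.043999; λ = 2/(‖b₁‖+‖b₂‖) = 0.957855, sign → tz>0 ⇒ λ=+0.957855
r₁ = λ·B[:,0] = (+0.98036,-0.11147,-0.16271); r₂ = λ·B[:,1] = (+0.12924,+0.98625,+0.10304)
r₃ = r₁×r₂ = (+0.14899,-0.12205,+0.98128); SVD([r₁ r₂ r₃]) → R = UVᵀ:
  R  [+0.98036 +0.12924 +0.14899]
  R  [-0.11147 +0.98625 -0.12205]
  R  [-0.16271 +0.10304 +0.98128]
t = (+0.34171, +0.06737, +0.95786) m
tr R = 2.947881; θ = arccos((tr R − 1)/2) = 0.228795 rad = 13.109°
axis k = ((R−Rᵀ)₃₂, (R−Rᵀ)₁₃, (R−Rᵀ)₂₁) / (2 sinθ) = (+0.496211, +0.687152, -0.530657)
rvec = θ·k = (+0.113531, +0.157217, -0.121411)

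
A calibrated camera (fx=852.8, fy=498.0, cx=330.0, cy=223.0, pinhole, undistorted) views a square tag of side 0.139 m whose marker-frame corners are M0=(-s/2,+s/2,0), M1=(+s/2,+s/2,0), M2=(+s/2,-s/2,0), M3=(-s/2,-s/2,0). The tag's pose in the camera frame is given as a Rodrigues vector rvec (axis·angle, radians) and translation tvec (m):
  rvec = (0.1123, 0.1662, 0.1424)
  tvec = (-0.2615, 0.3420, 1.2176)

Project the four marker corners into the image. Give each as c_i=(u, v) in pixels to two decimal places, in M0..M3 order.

c0=(96.64, 384.00) c1=(187.68, 395.44) c2=(198.68, 341.07) c3=(106.17, 330.44)

Intrinsics K: fx=852.8, fy=498.0, cx=330.0, cy=223.0
Marker side s = 0.139 m; corners in marker frame (Z=0):
  M0 = (-0.0695, +0.0695, 0)
  M1 = (+0.0695, +0.0695, 0)
  M2 = (+0.0695, -0.0695, 0)
  M3 = (-0.0695, -0.0695, 0)
rvec = (0.1123, 0.1662, 0.1424), |rvec| = θ = 0.24599 rad = 14.094°
Rodrigues: sinθ=0.24352, 1−cosθ=0.03010; R = I + sinθ·[k]× + (1−cosθ)·[k]×²:
    [+0.97617 -0.13168 +0.17248]
    [+0.15025 +0.98364 -0.09940]
    [-0.15657 +0.12294 +0.97998]
t = (-0.2615, 0.3420, 1.2176) m
M0: Pc = R·M0+t = (-0.33850, +0.39992, +1.23703); u = 852.8·(-0.33850)/1.23703 + 330.0 = 96.6426, v = 498.0·(+0.39992)/1.23703 + 223.0 = 383.9992
M1: Pc = R·M1+t = (-0.20281, +0.42081, +1.21526); u = 852.8·(-0.20281)/1.21526 + 330.0 = 187.6812, v = 498.0·(+0.42081)/1.21526 + 223.0 = 395.4410
M2: Pc = R·M2+t = (-0.18450, +0.28408, +1.19817); u = 852.8·(-0.18450)/1.19817 + 330.0 = 198.6791, v = 498.0·(+0.28408)/1.19817 + 223.0 = 341.0728
M3: Pc = R·M3+t = (-0.32019, +0.26319, +1.21994); u = 852.8·(-0.32019)/1.21994 + 330.0 = 106.1691, v = 498.0·(+0.26319)/1.21994 + 223.0 = 330.4407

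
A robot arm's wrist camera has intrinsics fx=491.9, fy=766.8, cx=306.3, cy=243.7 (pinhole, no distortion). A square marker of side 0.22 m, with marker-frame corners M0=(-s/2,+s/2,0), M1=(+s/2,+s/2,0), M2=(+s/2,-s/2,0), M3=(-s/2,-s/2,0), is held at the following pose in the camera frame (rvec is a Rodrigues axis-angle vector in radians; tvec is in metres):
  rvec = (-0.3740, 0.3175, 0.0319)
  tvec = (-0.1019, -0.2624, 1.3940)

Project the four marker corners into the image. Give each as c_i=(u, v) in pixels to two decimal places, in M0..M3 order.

Intrinsics K: fx=491.9, fy=766.8, cx=306.3, cy=243.7
Marker side s = 0.22 m; corners in marker frame (Z=0):
  M0 = (-0.1100, +0.1100, 0)
  M1 = (+0.1100, +0.1100, 0)
  M2 = (+0.1100, -0.1100, 0)
  M3 = (-0.1100, -0.1100, 0)
rvec = (-0.3740, 0.3175, 0.0319), |rvec| = θ = 0.49163 rad = 28.168°
Rodrigues: sinθ=0.47206, 1−cosθ=0.11844; R = I + sinθ·[k]× + (1−cosθ)·[k]×²:
    [+0.95011 -0.08882 +0.29902]
    [-0.02756 +0.93096 +0.36408]
    [-0.31071 -0.35415 +0.88206]
t = (-0.1019, -0.2624, 1.3940) m
M0: Pc = R·M0+t = (-0.21618, -0.15696, +1.38922); u = 491.9·(-0.21618)/1.38922 + 306.3 = 229.7538, v = 766.8·(-0.15696)/1.38922 + 243.7 = 157.0620
M1: Pc = R·M1+t = (-0.00716, -0.16303, +1.32087); u = 491.9·(-0.00716)/1.32087 + 306.3 = 303.6342, v = 766.8·(-0.16303)/1.32087 + 243.7 = 149.0591
M2: Pc = R·M2+t = (+0.01238, -0.36784, +1.39878); u = 491.9·(+0.01238)/1.39878 + 306.3 = 310.6541, v = 766.8·(-0.36784)/1.39878 + 243.7 = 42.0546
M3: Pc = R·M3+t = (-0.19664, -0.36177, +1.46713); u = 491.9·(-0.19664)/1.46713 + 306.3 = 240.3701, v = 766.8·(-0.36177)/1.46713 + 243.7 = 54.6180

c0=(229.75, 157.06) c1=(303.63, 149.06) c2=(310.65, 42.05) c3=(240.37, 54.62)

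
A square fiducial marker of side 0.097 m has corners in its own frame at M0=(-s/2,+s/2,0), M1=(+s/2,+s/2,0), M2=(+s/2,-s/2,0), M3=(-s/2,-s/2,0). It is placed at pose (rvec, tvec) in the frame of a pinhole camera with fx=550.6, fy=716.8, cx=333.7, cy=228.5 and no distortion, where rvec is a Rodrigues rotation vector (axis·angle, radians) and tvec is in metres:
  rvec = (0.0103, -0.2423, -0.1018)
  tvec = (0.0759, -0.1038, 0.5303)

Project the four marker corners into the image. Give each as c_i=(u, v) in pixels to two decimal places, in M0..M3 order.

c0=(369.59, 158.71) c1=(463.05, 148.64) c2=(453.75, 20.42) c3=(359.49, 24.79)

Intrinsics K: fx=550.6, fy=716.8, cx=333.7, cy=228.5
Marker side s = 0.097 m; corners in marker frame (Z=0):
  M0 = (-0.0485, +0.0485, 0)
  M1 = (+0.0485, +0.0485, 0)
  M2 = (+0.0485, -0.0485, 0)
  M3 = (-0.0485, -0.0485, 0)
rvec = (0.0103, -0.2423, -0.1018), |rvec| = θ = 0.26302 rad = 15.070°
Rodrigues: sinθ=0.26000, 1−cosθ=0.03439; R = I + sinθ·[k]× + (1−cosθ)·[k]×²:
    [+0.96566 +0.09939 -0.24004]
    [-0.10187 +0.99480 +0.00208]
    [+0.23899 +0.02244 +0.97076]
t = (0.0759, -0.1038, 0.5303) m
M0: Pc = R·M0+t = (+0.03389, -0.05061, +0.51980); u = 550.6·(+0.03389)/0.51980 + 333.7 = 369.5938, v = 716.8·(-0.05061)/0.51980 + 228.5 = 158.7065
M1: Pc = R·M1+t = (+0.12756, -0.06049, +0.54298); u = 550.6·(+0.12756)/0.54298 + 333.7 = 463.0451, v = 716.8·(-0.06049)/0.54298 + 228.5 = 148.6416
M2: Pc = R·M2+t = (+0.11791, -0.15699, +0.54080); u = 550.6·(+0.11791)/0.54080 + 333.7 = 453.7504, v = 716.8·(-0.15699)/0.54080 + 228.5 = 20.4219
M3: Pc = R·M3+t = (+0.02424, -0.14711, +0.51762); u = 550.6·(+0.02424)/0.51762 + 333.7 = 359.4897, v = 716.8·(-0.14711)/0.51762 + 228.5 = 24.7866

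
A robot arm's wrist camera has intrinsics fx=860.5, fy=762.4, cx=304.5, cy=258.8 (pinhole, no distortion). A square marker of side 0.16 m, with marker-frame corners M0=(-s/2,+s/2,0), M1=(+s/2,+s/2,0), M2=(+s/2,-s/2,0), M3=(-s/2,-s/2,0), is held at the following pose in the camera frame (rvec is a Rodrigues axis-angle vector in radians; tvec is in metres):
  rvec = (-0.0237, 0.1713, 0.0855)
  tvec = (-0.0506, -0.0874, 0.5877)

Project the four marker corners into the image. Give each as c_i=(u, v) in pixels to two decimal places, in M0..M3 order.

c0=(109.35, 240.57) c1=(336.02, 257.36) c2=(356.70, 46.17) c3=(130.06, 39.05)

Intrinsics K: fx=860.5, fy=762.4, cx=304.5, cy=258.8
Marker side s = 0.16 m; corners in marker frame (Z=0):
  M0 = (-0.0800, +0.0800, 0)
  M1 = (+0.0800, +0.0800, 0)
  M2 = (+0.0800, -0.0800, 0)
  M3 = (-0.0800, -0.0800, 0)
rvec = (-0.0237, 0.1713, 0.0855), |rvec| = θ = 0.19291 rad = 11.053°
Rodrigues: sinθ=0.19172, 1−cosθ=0.01855; R = I + sinθ·[k]× + (1−cosθ)·[k]×²:
    [+0.98173 -0.08699 +0.16923]
    [+0.08295 +0.99608 +0.03085]
    [-0.17125 -0.01625 +0.98509]
t = (-0.0506, -0.0874, 0.5877) m
M0: Pc = R·M0+t = (-0.13610, -0.01435, +0.60010); u = 860.5·(-0.13610)/0.60010 + 304.5 = 109.3453, v = 762.4·(-0.01435)/0.60010 + 258.8 = 240.5694
M1: Pc = R·M1+t = (+0.02098, -0.00108, +0.57270); u = 860.5·(+0.02098)/0.57270 + 304.5 = 336.0214, v = 762.4·(-0.00108)/0.57270 + 258.8 = 257.3647
M2: Pc = R·M2+t = (+0.03490, -0.16045, +0.57530); u = 860.5·(+0.03490)/0.57530 + 304.5 = 356.6982, v = 762.4·(-0.16045)/0.57530 + 258.8 = 46.1678
M3: Pc = R·M3+t = (-0.12218, -0.17372, +0.60270); u = 860.5·(-0.12218)/0.60270 + 304.5 = 130.0602, v = 762.4·(-0.17372)/0.60270 + 258.8 = 39.0464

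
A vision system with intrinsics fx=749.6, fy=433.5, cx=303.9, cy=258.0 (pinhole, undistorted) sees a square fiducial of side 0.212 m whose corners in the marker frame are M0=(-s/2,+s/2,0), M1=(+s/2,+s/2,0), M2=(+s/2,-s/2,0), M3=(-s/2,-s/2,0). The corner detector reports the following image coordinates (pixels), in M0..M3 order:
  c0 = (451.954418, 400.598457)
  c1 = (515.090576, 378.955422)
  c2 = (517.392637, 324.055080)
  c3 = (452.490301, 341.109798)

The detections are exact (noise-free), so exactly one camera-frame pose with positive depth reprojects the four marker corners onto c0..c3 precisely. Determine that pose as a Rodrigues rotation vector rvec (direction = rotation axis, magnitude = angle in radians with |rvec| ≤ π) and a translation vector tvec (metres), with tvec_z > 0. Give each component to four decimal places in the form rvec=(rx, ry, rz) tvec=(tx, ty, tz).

rvec=(0.1880, -0.7087, -0.1098) tvec=(0.3621, 0.3554, 1.4934)

Intrinsics K: fx=749.6, fy=433.5, cx=303.9, cy=258.0
Marker side s = 0.212 m; corners in marker frame (Z=0):
  M0 = (-0.1060, +0.1060, 0)
  M1 = (+0.1060, +0.1060, 0)
  M2 = (+0.1060, -0.1060, 0)
  M3 = (-0.1060, -0.1060, 0)
Detected image corners:
  c0 = (451.954418, 400.598457) px
  c1 = (515.090576, 378.955422) px
  c2 = (517.392637, 324.055080) px
  c3 = (452.490301, 341.109798) px
Planar DLT: solve 8×8 A·h = b for H (H[2,2]=1):
  H  [+508.01772 +60.70165 +485.66564]
  H  [+62.29912 +319.70595 +361.16628]
  H  [+0.42563 +0.13957 +1.00000]
B = K⁻¹H; ‖b₁‖=0.669596, ‖b₂‖=0.669597; λ = 2/(‖b₁‖+‖b₂‖) = 1.493437, sign → tz>0 ⇒ λ=+1.493437
r₁ = λ·B[:,0] = (+0.75443,-0.16368,+0.63565); r₂ = λ·B[:,1] = (+0.03643,+0.97736,+0.20843)
r₃ = r₁×r₂ = (-0.65537,-0.13409,+0.74331); SVD([r₁ r₂ r₃]) → R = UVᵀ:
  R  [+0.75443 +0.03643 -0.65537]
  R  [-0.16368 +0.97736 -0.13409]
  R  [+0.63565 +0.20843 +0.74331]
t = (+0.36213, +0.35541, +1.49344) m
tr R = 2.475096; θ = arccos((tr R − 1)/2) = 0.741364 rad = 42.477°
axis k = ((R−Rᵀ)₃₂, (R−Rᵀ)₁₃, (R−Rᵀ)₂₁) / (2 sinθ) = (+0.253611, -0.955891, -0.148170)
rvec = θ·k = (+0.188018, -0.708663, -0.109848)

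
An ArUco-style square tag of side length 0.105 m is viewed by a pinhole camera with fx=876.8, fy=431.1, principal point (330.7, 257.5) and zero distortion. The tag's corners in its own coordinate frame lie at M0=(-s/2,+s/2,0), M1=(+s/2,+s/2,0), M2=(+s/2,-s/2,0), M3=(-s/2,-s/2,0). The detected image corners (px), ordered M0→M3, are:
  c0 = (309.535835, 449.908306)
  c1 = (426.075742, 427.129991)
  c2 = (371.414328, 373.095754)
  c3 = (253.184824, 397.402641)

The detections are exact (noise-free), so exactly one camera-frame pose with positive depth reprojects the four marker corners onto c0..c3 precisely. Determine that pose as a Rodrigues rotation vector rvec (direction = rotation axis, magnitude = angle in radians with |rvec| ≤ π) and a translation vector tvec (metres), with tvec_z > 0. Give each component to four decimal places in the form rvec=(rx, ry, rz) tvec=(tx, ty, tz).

Intrinsics K: fx=876.8, fy=431.1, cx=330.7, cy=257.5
Marker side s = 0.105 m; corners in marker frame (Z=0):
  M0 = (-0.0525, +0.0525, 0)
  M1 = (+0.0525, +0.0525, 0)
  M2 = (+0.0525, -0.0525, 0)
  M3 = (-0.0525, -0.0525, 0)
Detected image corners:
  c0 = (309.535835, 449.908306) px
  c1 = (426.075742, 427.129991) px
  c2 = (371.414328, 373.095754) px
  c3 = (253.184824, 397.402641) px
Planar DLT: solve 8×8 A·h = b for H (H[2,2]=1):
  H  [+1058.02968 +603.60977 +339.83152]
  H  [-296.59553 +597.99313 +412.30092]
  H  [-0.17593 +0.22027 +1.00000]
B = K⁻¹H; ‖b₁‖=1.411168, ‖b₂‖=1.411168; λ = 2/(‖b₁‖+‖b₂‖) = 0.708633, sign → tz>0 ⇒ λ=+0.708633
r₁ = λ·B[:,0] = (+0.90213,-0.41307,-0.12467); r₂ = λ·B[:,1] = (+0.42897,+0.88973,+0.15609)
r₃ = r₁×r₂ = (+0.04645,-0.19430,+0.97984); SVD([r₁ r₂ r₃]) → R = UVᵀ:
  R  [+0.90213 +0.42897 +0.04645]
  R  [-0.41307 +0.88973 -0.19430]
  R  [-0.12467 +0.15609 +0.97984]
t = (+0.00738, +0.25446, +0.70863) m
tr R = 2.771700; θ = arccos((tr R − 1)/2) = 0.482473 rad = 27.644°
axis k = ((R−Rᵀ)₃₂, (R−Rᵀ)₁₃, (R−Rᵀ)₂₁) / (2 sinθ) = (+0.377598, +0.184408, -0.907421)
rvec = θ·k = (+0.182181, +0.088972, -0.437807)

rvec=(0.1822, 0.0890, -0.4378) tvec=(0.0074, 0.2545, 0.7086)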